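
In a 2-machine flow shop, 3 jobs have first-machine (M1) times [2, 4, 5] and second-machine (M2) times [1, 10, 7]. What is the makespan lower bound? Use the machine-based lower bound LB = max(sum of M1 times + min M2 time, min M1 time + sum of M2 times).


LB1 = sum(M1 times) + min(M2 times) = 11 + 1 = 12
LB2 = min(M1 times) + sum(M2 times) = 2 + 18 = 20
Lower bound = max(LB1, LB2) = max(12, 20) = 20

20


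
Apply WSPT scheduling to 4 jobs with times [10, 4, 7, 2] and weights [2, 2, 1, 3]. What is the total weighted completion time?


Compute p/w ratios and sort ascending (WSPT): [(2, 3), (4, 2), (10, 2), (7, 1)]
Compute weighted completion times:
  Job (p=2,w=3): C=2, w*C=3*2=6
  Job (p=4,w=2): C=6, w*C=2*6=12
  Job (p=10,w=2): C=16, w*C=2*16=32
  Job (p=7,w=1): C=23, w*C=1*23=23
Total weighted completion time = 73

73


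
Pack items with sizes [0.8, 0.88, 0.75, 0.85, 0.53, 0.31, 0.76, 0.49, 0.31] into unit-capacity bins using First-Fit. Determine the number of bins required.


Place items sequentially using First-Fit:
  Item 0.8 -> new Bin 1
  Item 0.88 -> new Bin 2
  Item 0.75 -> new Bin 3
  Item 0.85 -> new Bin 4
  Item 0.53 -> new Bin 5
  Item 0.31 -> Bin 5 (now 0.84)
  Item 0.76 -> new Bin 6
  Item 0.49 -> new Bin 7
  Item 0.31 -> Bin 7 (now 0.8)
Total bins used = 7

7


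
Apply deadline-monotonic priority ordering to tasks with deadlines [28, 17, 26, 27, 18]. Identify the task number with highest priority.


Sort tasks by relative deadline (ascending):
  Task 2: deadline = 17
  Task 5: deadline = 18
  Task 3: deadline = 26
  Task 4: deadline = 27
  Task 1: deadline = 28
Priority order (highest first): [2, 5, 3, 4, 1]
Highest priority task = 2

2


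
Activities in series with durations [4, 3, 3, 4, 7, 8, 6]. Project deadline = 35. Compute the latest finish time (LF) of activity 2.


LF(activity 2) = deadline - sum of successor durations
Successors: activities 3 through 7 with durations [3, 4, 7, 8, 6]
Sum of successor durations = 28
LF = 35 - 28 = 7

7


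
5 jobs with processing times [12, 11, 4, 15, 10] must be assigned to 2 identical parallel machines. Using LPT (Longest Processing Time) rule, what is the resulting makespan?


Sort jobs in decreasing order (LPT): [15, 12, 11, 10, 4]
Assign each job to the least loaded machine:
  Machine 1: jobs [15, 10], load = 25
  Machine 2: jobs [12, 11, 4], load = 27
Makespan = max load = 27

27


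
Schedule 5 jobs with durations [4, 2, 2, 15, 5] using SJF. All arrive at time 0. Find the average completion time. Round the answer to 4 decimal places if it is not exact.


SJF order (ascending): [2, 2, 4, 5, 15]
Completion times:
  Job 1: burst=2, C=2
  Job 2: burst=2, C=4
  Job 3: burst=4, C=8
  Job 4: burst=5, C=13
  Job 5: burst=15, C=28
Average completion = 55/5 = 11.0

11.0


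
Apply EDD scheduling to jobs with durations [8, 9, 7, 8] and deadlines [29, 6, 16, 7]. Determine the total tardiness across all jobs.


Sort by due date (EDD order): [(9, 6), (8, 7), (7, 16), (8, 29)]
Compute completion times and tardiness:
  Job 1: p=9, d=6, C=9, tardiness=max(0,9-6)=3
  Job 2: p=8, d=7, C=17, tardiness=max(0,17-7)=10
  Job 3: p=7, d=16, C=24, tardiness=max(0,24-16)=8
  Job 4: p=8, d=29, C=32, tardiness=max(0,32-29)=3
Total tardiness = 24

24


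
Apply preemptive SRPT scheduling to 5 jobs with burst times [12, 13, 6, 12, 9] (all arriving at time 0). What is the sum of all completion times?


Since all jobs arrive at t=0, SRPT equals SPT ordering.
SPT order: [6, 9, 12, 12, 13]
Completion times:
  Job 1: p=6, C=6
  Job 2: p=9, C=15
  Job 3: p=12, C=27
  Job 4: p=12, C=39
  Job 5: p=13, C=52
Total completion time = 6 + 15 + 27 + 39 + 52 = 139

139


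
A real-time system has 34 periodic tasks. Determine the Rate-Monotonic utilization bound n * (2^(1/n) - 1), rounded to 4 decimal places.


Compute 2^(1/34) = 1.0205959096
Subtract 1: 1.0205959096 - 1 = 0.0205959096
Multiply by n: 34 * 0.0205959096 = 0.7002609264
Round to 4 dp: 0.7003

0.7003


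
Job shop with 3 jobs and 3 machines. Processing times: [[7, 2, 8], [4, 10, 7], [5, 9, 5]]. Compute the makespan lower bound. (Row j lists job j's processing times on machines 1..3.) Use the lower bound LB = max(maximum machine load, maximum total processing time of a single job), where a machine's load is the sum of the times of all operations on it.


Machine loads:
  Machine 1: 7 + 4 + 5 = 16
  Machine 2: 2 + 10 + 9 = 21
  Machine 3: 8 + 7 + 5 = 20
Max machine load = 21
Job totals:
  Job 1: 17
  Job 2: 21
  Job 3: 19
Max job total = 21
Lower bound = max(21, 21) = 21

21


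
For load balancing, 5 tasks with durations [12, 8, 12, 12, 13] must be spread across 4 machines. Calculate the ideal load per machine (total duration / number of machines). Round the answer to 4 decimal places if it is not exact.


Total processing time = 12 + 8 + 12 + 12 + 13 = 57
Number of machines = 4
Ideal balanced load = 57 / 4 = 14.25

14.25


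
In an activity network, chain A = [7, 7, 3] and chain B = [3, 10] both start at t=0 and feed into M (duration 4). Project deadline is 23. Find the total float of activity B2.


Forward pass: ES(B2) = sum of predecessors on chain B = 3
EF = ES + duration = 3 + 10 = 13
Backward pass: LF(M) = deadline = 23; LS(M) = 23 - 4 = 19
LF(B2) = LS(M) - sum(successors on chain B) = 19 - 0 = 19
LS = LF - duration = 19 - 10 = 9
Total float = LS - ES = 9 - 3 = 6

6


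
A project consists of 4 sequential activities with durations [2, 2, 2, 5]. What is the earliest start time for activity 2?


Activity 2 starts after activities 1 through 1 complete.
Predecessor durations: [2]
ES = 2 = 2

2


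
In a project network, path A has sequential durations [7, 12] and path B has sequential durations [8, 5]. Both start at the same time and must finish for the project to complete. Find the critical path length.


Path A total = 7 + 12 = 19
Path B total = 8 + 5 = 13
Critical path = longest path = max(19, 13) = 19

19


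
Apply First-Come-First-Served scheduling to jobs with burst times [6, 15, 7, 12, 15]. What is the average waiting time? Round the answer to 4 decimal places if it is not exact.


FCFS order (as given): [6, 15, 7, 12, 15]
Waiting times:
  Job 1: wait = 0
  Job 2: wait = 6
  Job 3: wait = 21
  Job 4: wait = 28
  Job 5: wait = 40
Sum of waiting times = 95
Average waiting time = 95/5 = 19.0

19.0


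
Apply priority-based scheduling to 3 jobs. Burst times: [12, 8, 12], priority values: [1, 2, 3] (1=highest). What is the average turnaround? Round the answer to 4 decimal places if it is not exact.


Sort by priority (ascending = highest first):
Order: [(1, 12), (2, 8), (3, 12)]
Completion times:
  Priority 1, burst=12, C=12
  Priority 2, burst=8, C=20
  Priority 3, burst=12, C=32
Average turnaround = 64/3 = 21.3333

21.3333


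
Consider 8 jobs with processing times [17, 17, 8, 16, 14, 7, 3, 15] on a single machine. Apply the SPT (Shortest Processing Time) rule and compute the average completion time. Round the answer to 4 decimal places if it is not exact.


Sort jobs by processing time (SPT order): [3, 7, 8, 14, 15, 16, 17, 17]
Compute completion times sequentially:
  Job 1: processing = 3, completes at 3
  Job 2: processing = 7, completes at 10
  Job 3: processing = 8, completes at 18
  Job 4: processing = 14, completes at 32
  Job 5: processing = 15, completes at 47
  Job 6: processing = 16, completes at 63
  Job 7: processing = 17, completes at 80
  Job 8: processing = 17, completes at 97
Sum of completion times = 350
Average completion time = 350/8 = 43.75

43.75


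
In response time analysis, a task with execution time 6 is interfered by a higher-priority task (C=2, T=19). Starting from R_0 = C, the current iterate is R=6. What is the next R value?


R_next = C + ceil(R_prev / T_hp) * C_hp
ceil(6 / 19) = ceil(0.3158) = 1
Interference = 1 * 2 = 2
R_next = 6 + 2 = 8

8


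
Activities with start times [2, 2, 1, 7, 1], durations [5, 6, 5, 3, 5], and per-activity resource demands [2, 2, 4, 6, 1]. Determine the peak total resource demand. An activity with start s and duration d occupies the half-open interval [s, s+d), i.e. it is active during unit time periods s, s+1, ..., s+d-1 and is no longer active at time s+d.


Each activity i is active on [start_i, start_i + duration_i).
Compute total resource usage per time slot:
  t=0: active resources = [], total = 0
  t=1: active resources = [4, 1], total = 5
  t=2: active resources = [2, 2, 4, 1], total = 9
  t=3: active resources = [2, 2, 4, 1], total = 9
  t=4: active resources = [2, 2, 4, 1], total = 9
  t=5: active resources = [2, 2, 4, 1], total = 9
  t=6: active resources = [2, 2], total = 4
  t=7: active resources = [2, 6], total = 8
  t=8: active resources = [6], total = 6
  t=9: active resources = [6], total = 6
Peak resource demand = 9

9


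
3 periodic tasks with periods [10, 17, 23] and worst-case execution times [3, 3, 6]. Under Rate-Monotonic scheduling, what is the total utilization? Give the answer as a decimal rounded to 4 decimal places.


Compute individual utilizations (exact fractions):
  Task 1: C/T = 3/10 (approx. 0.3)
  Task 2: C/T = 3/17 (approx. 0.1765)
  Task 3: C/T = 6/23 (approx. 0.2609)
Total utilization U = 3/10 + 3/17 + 6/23 = 2883/3910
Rounded to 4 decimal places: U = 0.7373
RM (Liu & Layland) bound for 3 tasks = 0.779763; compare with U = 2883/3910 (approx. 0.737340)
U <= bound, so schedulable by RM sufficient condition.

0.7373


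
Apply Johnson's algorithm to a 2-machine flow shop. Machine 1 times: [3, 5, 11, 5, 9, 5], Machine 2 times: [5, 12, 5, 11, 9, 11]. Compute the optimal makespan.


Apply Johnson's rule:
  Group 1 (a <= b): [(1, 3, 5), (2, 5, 12), (4, 5, 11), (6, 5, 11), (5, 9, 9)]
  Group 2 (a > b): [(3, 11, 5)]
Optimal job order: [1, 2, 4, 6, 5, 3]
Schedule:
  Job 1: M1 done at 3, M2 done at 8
  Job 2: M1 done at 8, M2 done at 20
  Job 4: M1 done at 13, M2 done at 31
  Job 6: M1 done at 18, M2 done at 42
  Job 5: M1 done at 27, M2 done at 51
  Job 3: M1 done at 38, M2 done at 56
Makespan = 56

56


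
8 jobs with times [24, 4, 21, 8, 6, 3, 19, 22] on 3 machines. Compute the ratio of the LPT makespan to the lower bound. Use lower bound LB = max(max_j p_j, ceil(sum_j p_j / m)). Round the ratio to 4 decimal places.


LPT order: [24, 22, 21, 19, 8, 6, 4, 3]
Machine loads after assignment: [34, 33, 40]
LPT makespan = 40
Lower bound = max(max_job, ceil(total/3)) = max(24, 36) = 36
Ratio = 40 / 36 = 1.1111

1.1111


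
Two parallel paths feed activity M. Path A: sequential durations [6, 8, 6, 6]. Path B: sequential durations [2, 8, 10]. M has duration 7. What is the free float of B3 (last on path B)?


ES(B3) = sum of predecessors on chain B = 10
EF(B3) = ES + duration = 10 + 10 = 20
Successor of B3 is M. ES(M) = max(sum(A), sum(B)) = max(26, 20) = 26
Free float = ES(successor) - EF(current) = 26 - 20 = 6

6


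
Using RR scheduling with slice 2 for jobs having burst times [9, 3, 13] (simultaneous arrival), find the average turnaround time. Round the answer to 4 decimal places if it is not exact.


Time quantum = 2
Execution trace:
  J1 runs 2 units, time = 2
  J2 runs 2 units, time = 4
  J3 runs 2 units, time = 6
  J1 runs 2 units, time = 8
  J2 runs 1 units, time = 9
  J3 runs 2 units, time = 11
  J1 runs 2 units, time = 13
  J3 runs 2 units, time = 15
  J1 runs 2 units, time = 17
  J3 runs 2 units, time = 19
  J1 runs 1 units, time = 20
  J3 runs 2 units, time = 22
  J3 runs 2 units, time = 24
  J3 runs 1 units, time = 25
Finish times: [20, 9, 25]
Average turnaround = 54/3 = 18.0

18.0


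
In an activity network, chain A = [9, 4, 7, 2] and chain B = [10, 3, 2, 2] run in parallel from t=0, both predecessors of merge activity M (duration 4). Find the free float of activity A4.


ES(A4) = sum of predecessors on chain A = 20
EF(A4) = ES + duration = 20 + 2 = 22
Successor of A4 is M. ES(M) = max(sum(A), sum(B)) = max(22, 17) = 22
Free float = ES(successor) - EF(current) = 22 - 22 = 0

0


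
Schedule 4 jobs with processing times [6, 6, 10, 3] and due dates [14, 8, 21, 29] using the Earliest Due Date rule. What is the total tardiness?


Sort by due date (EDD order): [(6, 8), (6, 14), (10, 21), (3, 29)]
Compute completion times and tardiness:
  Job 1: p=6, d=8, C=6, tardiness=max(0,6-8)=0
  Job 2: p=6, d=14, C=12, tardiness=max(0,12-14)=0
  Job 3: p=10, d=21, C=22, tardiness=max(0,22-21)=1
  Job 4: p=3, d=29, C=25, tardiness=max(0,25-29)=0
Total tardiness = 1

1


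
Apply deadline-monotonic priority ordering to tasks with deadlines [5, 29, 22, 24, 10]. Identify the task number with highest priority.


Sort tasks by relative deadline (ascending):
  Task 1: deadline = 5
  Task 5: deadline = 10
  Task 3: deadline = 22
  Task 4: deadline = 24
  Task 2: deadline = 29
Priority order (highest first): [1, 5, 3, 4, 2]
Highest priority task = 1

1


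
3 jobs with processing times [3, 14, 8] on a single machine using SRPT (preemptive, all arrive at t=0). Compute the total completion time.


Since all jobs arrive at t=0, SRPT equals SPT ordering.
SPT order: [3, 8, 14]
Completion times:
  Job 1: p=3, C=3
  Job 2: p=8, C=11
  Job 3: p=14, C=25
Total completion time = 3 + 11 + 25 = 39

39


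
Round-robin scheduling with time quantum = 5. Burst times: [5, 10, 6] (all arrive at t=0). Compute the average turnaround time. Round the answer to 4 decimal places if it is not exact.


Time quantum = 5
Execution trace:
  J1 runs 5 units, time = 5
  J2 runs 5 units, time = 10
  J3 runs 5 units, time = 15
  J2 runs 5 units, time = 20
  J3 runs 1 units, time = 21
Finish times: [5, 20, 21]
Average turnaround = 46/3 = 15.3333

15.3333


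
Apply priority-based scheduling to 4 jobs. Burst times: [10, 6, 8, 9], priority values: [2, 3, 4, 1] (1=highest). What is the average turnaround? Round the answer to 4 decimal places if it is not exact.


Sort by priority (ascending = highest first):
Order: [(1, 9), (2, 10), (3, 6), (4, 8)]
Completion times:
  Priority 1, burst=9, C=9
  Priority 2, burst=10, C=19
  Priority 3, burst=6, C=25
  Priority 4, burst=8, C=33
Average turnaround = 86/4 = 21.5

21.5


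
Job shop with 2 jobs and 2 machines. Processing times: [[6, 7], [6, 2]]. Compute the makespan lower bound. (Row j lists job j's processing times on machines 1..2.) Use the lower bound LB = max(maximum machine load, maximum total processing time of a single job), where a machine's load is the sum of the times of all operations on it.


Machine loads:
  Machine 1: 6 + 6 = 12
  Machine 2: 7 + 2 = 9
Max machine load = 12
Job totals:
  Job 1: 13
  Job 2: 8
Max job total = 13
Lower bound = max(12, 13) = 13

13


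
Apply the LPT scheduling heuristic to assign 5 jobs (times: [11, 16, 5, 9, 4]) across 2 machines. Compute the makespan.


Sort jobs in decreasing order (LPT): [16, 11, 9, 5, 4]
Assign each job to the least loaded machine:
  Machine 1: jobs [16, 5], load = 21
  Machine 2: jobs [11, 9, 4], load = 24
Makespan = max load = 24

24


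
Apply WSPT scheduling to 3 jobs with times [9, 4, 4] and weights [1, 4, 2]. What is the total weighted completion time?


Compute p/w ratios and sort ascending (WSPT): [(4, 4), (4, 2), (9, 1)]
Compute weighted completion times:
  Job (p=4,w=4): C=4, w*C=4*4=16
  Job (p=4,w=2): C=8, w*C=2*8=16
  Job (p=9,w=1): C=17, w*C=1*17=17
Total weighted completion time = 49

49


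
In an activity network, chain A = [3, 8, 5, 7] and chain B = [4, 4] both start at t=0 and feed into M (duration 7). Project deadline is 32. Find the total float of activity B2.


Forward pass: ES(B2) = sum of predecessors on chain B = 4
EF = ES + duration = 4 + 4 = 8
Backward pass: LF(M) = deadline = 32; LS(M) = 32 - 7 = 25
LF(B2) = LS(M) - sum(successors on chain B) = 25 - 0 = 25
LS = LF - duration = 25 - 4 = 21
Total float = LS - ES = 21 - 4 = 17

17


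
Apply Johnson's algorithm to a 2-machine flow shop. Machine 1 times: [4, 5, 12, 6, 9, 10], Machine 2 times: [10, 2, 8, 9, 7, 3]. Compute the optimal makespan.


Apply Johnson's rule:
  Group 1 (a <= b): [(1, 4, 10), (4, 6, 9)]
  Group 2 (a > b): [(3, 12, 8), (5, 9, 7), (6, 10, 3), (2, 5, 2)]
Optimal job order: [1, 4, 3, 5, 6, 2]
Schedule:
  Job 1: M1 done at 4, M2 done at 14
  Job 4: M1 done at 10, M2 done at 23
  Job 3: M1 done at 22, M2 done at 31
  Job 5: M1 done at 31, M2 done at 38
  Job 6: M1 done at 41, M2 done at 44
  Job 2: M1 done at 46, M2 done at 48
Makespan = 48

48


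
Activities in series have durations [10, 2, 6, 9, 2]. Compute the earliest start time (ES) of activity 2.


Activity 2 starts after activities 1 through 1 complete.
Predecessor durations: [10]
ES = 10 = 10

10


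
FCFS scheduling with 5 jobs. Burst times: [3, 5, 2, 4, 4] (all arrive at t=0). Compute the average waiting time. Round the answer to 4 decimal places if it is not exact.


FCFS order (as given): [3, 5, 2, 4, 4]
Waiting times:
  Job 1: wait = 0
  Job 2: wait = 3
  Job 3: wait = 8
  Job 4: wait = 10
  Job 5: wait = 14
Sum of waiting times = 35
Average waiting time = 35/5 = 7.0

7.0


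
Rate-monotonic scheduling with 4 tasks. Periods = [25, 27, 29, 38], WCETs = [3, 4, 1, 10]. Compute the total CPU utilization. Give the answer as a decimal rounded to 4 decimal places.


Compute individual utilizations (exact fractions):
  Task 1: C/T = 3/25 (approx. 0.12)
  Task 2: C/T = 4/27 (approx. 0.1481)
  Task 3: C/T = 1/29 (approx. 0.0345)
  Task 4: C/T = 10/38 = 5/19 (approx. 0.2632)
Total utilization U = 3/25 + 4/27 + 1/29 + 5/19 = 210431/371925
Rounded to 4 decimal places: U = 0.5658
RM (Liu & Layland) bound for 4 tasks = 0.756828; compare with U = 210431/371925 (approx. 0.565789)
U <= bound, so schedulable by RM sufficient condition.

0.5658


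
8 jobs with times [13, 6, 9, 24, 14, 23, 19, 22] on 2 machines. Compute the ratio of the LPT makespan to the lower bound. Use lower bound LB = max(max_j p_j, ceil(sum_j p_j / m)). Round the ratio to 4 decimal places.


LPT order: [24, 23, 22, 19, 14, 13, 9, 6]
Machine loads after assignment: [66, 64]
LPT makespan = 66
Lower bound = max(max_job, ceil(total/2)) = max(24, 65) = 65
Ratio = 66 / 65 = 1.0154

1.0154


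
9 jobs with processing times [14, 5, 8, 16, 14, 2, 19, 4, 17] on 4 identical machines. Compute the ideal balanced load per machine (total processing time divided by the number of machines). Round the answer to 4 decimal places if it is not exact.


Total processing time = 14 + 5 + 8 + 16 + 14 + 2 + 19 + 4 + 17 = 99
Number of machines = 4
Ideal balanced load = 99 / 4 = 24.75

24.75


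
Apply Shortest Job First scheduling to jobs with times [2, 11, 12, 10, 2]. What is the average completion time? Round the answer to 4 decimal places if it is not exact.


SJF order (ascending): [2, 2, 10, 11, 12]
Completion times:
  Job 1: burst=2, C=2
  Job 2: burst=2, C=4
  Job 3: burst=10, C=14
  Job 4: burst=11, C=25
  Job 5: burst=12, C=37
Average completion = 82/5 = 16.4

16.4


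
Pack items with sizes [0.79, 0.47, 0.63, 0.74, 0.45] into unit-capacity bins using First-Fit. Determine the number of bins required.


Place items sequentially using First-Fit:
  Item 0.79 -> new Bin 1
  Item 0.47 -> new Bin 2
  Item 0.63 -> new Bin 3
  Item 0.74 -> new Bin 4
  Item 0.45 -> Bin 2 (now 0.92)
Total bins used = 4

4


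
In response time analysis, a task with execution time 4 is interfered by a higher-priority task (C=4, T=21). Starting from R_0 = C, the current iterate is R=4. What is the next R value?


R_next = C + ceil(R_prev / T_hp) * C_hp
ceil(4 / 21) = ceil(0.1905) = 1
Interference = 1 * 4 = 4
R_next = 4 + 4 = 8

8


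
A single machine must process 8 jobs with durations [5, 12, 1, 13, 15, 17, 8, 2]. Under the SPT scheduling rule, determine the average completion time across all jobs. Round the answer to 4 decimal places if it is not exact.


Sort jobs by processing time (SPT order): [1, 2, 5, 8, 12, 13, 15, 17]
Compute completion times sequentially:
  Job 1: processing = 1, completes at 1
  Job 2: processing = 2, completes at 3
  Job 3: processing = 5, completes at 8
  Job 4: processing = 8, completes at 16
  Job 5: processing = 12, completes at 28
  Job 6: processing = 13, completes at 41
  Job 7: processing = 15, completes at 56
  Job 8: processing = 17, completes at 73
Sum of completion times = 226
Average completion time = 226/8 = 28.25

28.25


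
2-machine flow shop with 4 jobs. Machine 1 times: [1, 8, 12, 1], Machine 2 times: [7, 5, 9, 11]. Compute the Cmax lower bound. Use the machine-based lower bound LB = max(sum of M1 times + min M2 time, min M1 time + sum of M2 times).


LB1 = sum(M1 times) + min(M2 times) = 22 + 5 = 27
LB2 = min(M1 times) + sum(M2 times) = 1 + 32 = 33
Lower bound = max(LB1, LB2) = max(27, 33) = 33

33


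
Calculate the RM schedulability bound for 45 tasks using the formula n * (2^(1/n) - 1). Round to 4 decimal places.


Compute 2^(1/45) = 1.0155225125
Subtract 1: 1.0155225125 - 1 = 0.0155225125
Multiply by n: 45 * 0.0155225125 = 0.6985130625
Round to 4 dp: 0.6985

0.6985


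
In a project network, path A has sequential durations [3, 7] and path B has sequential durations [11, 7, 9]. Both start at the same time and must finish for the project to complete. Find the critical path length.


Path A total = 3 + 7 = 10
Path B total = 11 + 7 + 9 = 27
Critical path = longest path = max(10, 27) = 27

27


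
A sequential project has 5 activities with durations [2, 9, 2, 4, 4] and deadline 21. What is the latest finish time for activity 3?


LF(activity 3) = deadline - sum of successor durations
Successors: activities 4 through 5 with durations [4, 4]
Sum of successor durations = 8
LF = 21 - 8 = 13

13


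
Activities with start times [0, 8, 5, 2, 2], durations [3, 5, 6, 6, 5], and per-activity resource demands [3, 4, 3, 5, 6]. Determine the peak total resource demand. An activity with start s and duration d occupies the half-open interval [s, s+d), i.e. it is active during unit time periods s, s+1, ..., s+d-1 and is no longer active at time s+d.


Each activity i is active on [start_i, start_i + duration_i).
Compute total resource usage per time slot:
  t=0: active resources = [3], total = 3
  t=1: active resources = [3], total = 3
  t=2: active resources = [3, 5, 6], total = 14
  t=3: active resources = [5, 6], total = 11
  t=4: active resources = [5, 6], total = 11
  t=5: active resources = [3, 5, 6], total = 14
  t=6: active resources = [3, 5, 6], total = 14
  t=7: active resources = [3, 5], total = 8
  t=8: active resources = [4, 3], total = 7
  t=9: active resources = [4, 3], total = 7
  t=10: active resources = [4, 3], total = 7
  t=11: active resources = [4], total = 4
  t=12: active resources = [4], total = 4
Peak resource demand = 14

14


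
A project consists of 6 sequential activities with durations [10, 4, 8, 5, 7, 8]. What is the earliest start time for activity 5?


Activity 5 starts after activities 1 through 4 complete.
Predecessor durations: [10, 4, 8, 5]
ES = 10 + 4 + 8 + 5 = 27

27


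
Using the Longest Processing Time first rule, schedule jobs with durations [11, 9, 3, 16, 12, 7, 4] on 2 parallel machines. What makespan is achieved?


Sort jobs in decreasing order (LPT): [16, 12, 11, 9, 7, 4, 3]
Assign each job to the least loaded machine:
  Machine 1: jobs [16, 9, 4, 3], load = 32
  Machine 2: jobs [12, 11, 7], load = 30
Makespan = max load = 32

32


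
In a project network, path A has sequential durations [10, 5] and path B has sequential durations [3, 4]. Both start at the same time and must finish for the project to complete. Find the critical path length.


Path A total = 10 + 5 = 15
Path B total = 3 + 4 = 7
Critical path = longest path = max(15, 7) = 15

15


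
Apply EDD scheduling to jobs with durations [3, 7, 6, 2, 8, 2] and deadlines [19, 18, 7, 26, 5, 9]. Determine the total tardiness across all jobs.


Sort by due date (EDD order): [(8, 5), (6, 7), (2, 9), (7, 18), (3, 19), (2, 26)]
Compute completion times and tardiness:
  Job 1: p=8, d=5, C=8, tardiness=max(0,8-5)=3
  Job 2: p=6, d=7, C=14, tardiness=max(0,14-7)=7
  Job 3: p=2, d=9, C=16, tardiness=max(0,16-9)=7
  Job 4: p=7, d=18, C=23, tardiness=max(0,23-18)=5
  Job 5: p=3, d=19, C=26, tardiness=max(0,26-19)=7
  Job 6: p=2, d=26, C=28, tardiness=max(0,28-26)=2
Total tardiness = 31

31


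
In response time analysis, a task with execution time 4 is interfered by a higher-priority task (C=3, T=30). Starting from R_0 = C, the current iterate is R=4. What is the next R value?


R_next = C + ceil(R_prev / T_hp) * C_hp
ceil(4 / 30) = ceil(0.1333) = 1
Interference = 1 * 3 = 3
R_next = 4 + 3 = 7

7


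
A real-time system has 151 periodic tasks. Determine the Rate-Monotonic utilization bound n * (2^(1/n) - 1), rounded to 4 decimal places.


Compute 2^(1/151) = 1.0046009306
Subtract 1: 1.0046009306 - 1 = 0.0046009306
Multiply by n: 151 * 0.0046009306 = 0.6947405206
Round to 4 dp: 0.6947

0.6947


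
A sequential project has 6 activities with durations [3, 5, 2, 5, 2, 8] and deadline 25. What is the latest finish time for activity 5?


LF(activity 5) = deadline - sum of successor durations
Successors: activities 6 through 6 with durations [8]
Sum of successor durations = 8
LF = 25 - 8 = 17

17


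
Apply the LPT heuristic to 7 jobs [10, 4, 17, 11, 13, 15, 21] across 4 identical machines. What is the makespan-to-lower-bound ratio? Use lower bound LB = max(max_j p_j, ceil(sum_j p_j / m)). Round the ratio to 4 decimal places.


LPT order: [21, 17, 15, 13, 11, 10, 4]
Machine loads after assignment: [21, 21, 25, 24]
LPT makespan = 25
Lower bound = max(max_job, ceil(total/4)) = max(21, 23) = 23
Ratio = 25 / 23 = 1.087

1.087


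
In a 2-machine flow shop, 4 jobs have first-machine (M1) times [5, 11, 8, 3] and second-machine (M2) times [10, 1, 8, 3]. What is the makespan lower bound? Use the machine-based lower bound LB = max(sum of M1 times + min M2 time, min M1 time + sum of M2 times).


LB1 = sum(M1 times) + min(M2 times) = 27 + 1 = 28
LB2 = min(M1 times) + sum(M2 times) = 3 + 22 = 25
Lower bound = max(LB1, LB2) = max(28, 25) = 28

28


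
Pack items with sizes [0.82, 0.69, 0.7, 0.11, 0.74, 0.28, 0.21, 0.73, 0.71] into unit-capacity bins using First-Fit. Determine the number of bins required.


Place items sequentially using First-Fit:
  Item 0.82 -> new Bin 1
  Item 0.69 -> new Bin 2
  Item 0.7 -> new Bin 3
  Item 0.11 -> Bin 1 (now 0.93)
  Item 0.74 -> new Bin 4
  Item 0.28 -> Bin 2 (now 0.97)
  Item 0.21 -> Bin 3 (now 0.91)
  Item 0.73 -> new Bin 5
  Item 0.71 -> new Bin 6
Total bins used = 6

6


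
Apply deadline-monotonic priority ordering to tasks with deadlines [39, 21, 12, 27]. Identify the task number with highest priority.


Sort tasks by relative deadline (ascending):
  Task 3: deadline = 12
  Task 2: deadline = 21
  Task 4: deadline = 27
  Task 1: deadline = 39
Priority order (highest first): [3, 2, 4, 1]
Highest priority task = 3

3


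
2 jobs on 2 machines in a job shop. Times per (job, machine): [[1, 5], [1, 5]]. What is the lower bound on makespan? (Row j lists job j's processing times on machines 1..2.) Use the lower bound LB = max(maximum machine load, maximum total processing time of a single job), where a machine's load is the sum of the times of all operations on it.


Machine loads:
  Machine 1: 1 + 1 = 2
  Machine 2: 5 + 5 = 10
Max machine load = 10
Job totals:
  Job 1: 6
  Job 2: 6
Max job total = 6
Lower bound = max(10, 6) = 10

10


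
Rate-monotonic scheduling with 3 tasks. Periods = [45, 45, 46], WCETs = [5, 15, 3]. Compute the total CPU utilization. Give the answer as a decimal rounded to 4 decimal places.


Compute individual utilizations (exact fractions):
  Task 1: C/T = 5/45 = 1/9 (approx. 0.1111)
  Task 2: C/T = 15/45 = 1/3 (approx. 0.3333)
  Task 3: C/T = 3/46 (approx. 0.0652)
Total utilization U = 1/9 + 1/3 + 3/46 = 211/414
Rounded to 4 decimal places: U = 0.5097
RM (Liu & Layland) bound for 3 tasks = 0.779763; compare with U = 211/414 (approx. 0.509662)
U <= bound, so schedulable by RM sufficient condition.

0.5097


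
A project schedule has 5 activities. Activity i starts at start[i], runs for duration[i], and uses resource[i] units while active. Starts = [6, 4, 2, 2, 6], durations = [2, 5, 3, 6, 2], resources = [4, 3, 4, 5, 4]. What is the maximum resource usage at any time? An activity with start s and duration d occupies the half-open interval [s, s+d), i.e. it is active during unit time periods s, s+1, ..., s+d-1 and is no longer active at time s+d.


Each activity i is active on [start_i, start_i + duration_i).
Compute total resource usage per time slot:
  t=0: active resources = [], total = 0
  t=1: active resources = [], total = 0
  t=2: active resources = [4, 5], total = 9
  t=3: active resources = [4, 5], total = 9
  t=4: active resources = [3, 4, 5], total = 12
  t=5: active resources = [3, 5], total = 8
  t=6: active resources = [4, 3, 5, 4], total = 16
  t=7: active resources = [4, 3, 5, 4], total = 16
  t=8: active resources = [3], total = 3
Peak resource demand = 16

16


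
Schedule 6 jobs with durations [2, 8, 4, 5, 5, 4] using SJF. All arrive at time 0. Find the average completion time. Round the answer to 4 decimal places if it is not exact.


SJF order (ascending): [2, 4, 4, 5, 5, 8]
Completion times:
  Job 1: burst=2, C=2
  Job 2: burst=4, C=6
  Job 3: burst=4, C=10
  Job 4: burst=5, C=15
  Job 5: burst=5, C=20
  Job 6: burst=8, C=28
Average completion = 81/6 = 13.5

13.5


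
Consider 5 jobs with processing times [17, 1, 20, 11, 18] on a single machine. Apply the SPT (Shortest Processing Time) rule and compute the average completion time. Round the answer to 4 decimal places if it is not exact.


Sort jobs by processing time (SPT order): [1, 11, 17, 18, 20]
Compute completion times sequentially:
  Job 1: processing = 1, completes at 1
  Job 2: processing = 11, completes at 12
  Job 3: processing = 17, completes at 29
  Job 4: processing = 18, completes at 47
  Job 5: processing = 20, completes at 67
Sum of completion times = 156
Average completion time = 156/5 = 31.2

31.2


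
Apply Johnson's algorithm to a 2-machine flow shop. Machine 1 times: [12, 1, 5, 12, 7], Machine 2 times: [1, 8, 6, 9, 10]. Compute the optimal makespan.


Apply Johnson's rule:
  Group 1 (a <= b): [(2, 1, 8), (3, 5, 6), (5, 7, 10)]
  Group 2 (a > b): [(4, 12, 9), (1, 12, 1)]
Optimal job order: [2, 3, 5, 4, 1]
Schedule:
  Job 2: M1 done at 1, M2 done at 9
  Job 3: M1 done at 6, M2 done at 15
  Job 5: M1 done at 13, M2 done at 25
  Job 4: M1 done at 25, M2 done at 34
  Job 1: M1 done at 37, M2 done at 38
Makespan = 38

38


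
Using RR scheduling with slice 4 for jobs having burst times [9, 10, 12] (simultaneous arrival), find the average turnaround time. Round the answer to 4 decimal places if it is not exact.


Time quantum = 4
Execution trace:
  J1 runs 4 units, time = 4
  J2 runs 4 units, time = 8
  J3 runs 4 units, time = 12
  J1 runs 4 units, time = 16
  J2 runs 4 units, time = 20
  J3 runs 4 units, time = 24
  J1 runs 1 units, time = 25
  J2 runs 2 units, time = 27
  J3 runs 4 units, time = 31
Finish times: [25, 27, 31]
Average turnaround = 83/3 = 27.6667

27.6667


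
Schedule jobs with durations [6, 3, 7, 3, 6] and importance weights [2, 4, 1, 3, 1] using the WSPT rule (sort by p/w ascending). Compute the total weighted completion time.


Compute p/w ratios and sort ascending (WSPT): [(3, 4), (3, 3), (6, 2), (6, 1), (7, 1)]
Compute weighted completion times:
  Job (p=3,w=4): C=3, w*C=4*3=12
  Job (p=3,w=3): C=6, w*C=3*6=18
  Job (p=6,w=2): C=12, w*C=2*12=24
  Job (p=6,w=1): C=18, w*C=1*18=18
  Job (p=7,w=1): C=25, w*C=1*25=25
Total weighted completion time = 97

97


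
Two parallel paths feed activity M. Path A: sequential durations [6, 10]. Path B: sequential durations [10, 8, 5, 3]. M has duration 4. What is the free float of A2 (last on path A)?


ES(A2) = sum of predecessors on chain A = 6
EF(A2) = ES + duration = 6 + 10 = 16
Successor of A2 is M. ES(M) = max(sum(A), sum(B)) = max(16, 26) = 26
Free float = ES(successor) - EF(current) = 26 - 16 = 10

10


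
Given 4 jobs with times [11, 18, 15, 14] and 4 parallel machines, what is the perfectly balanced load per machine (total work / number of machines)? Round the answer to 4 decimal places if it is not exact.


Total processing time = 11 + 18 + 15 + 14 = 58
Number of machines = 4
Ideal balanced load = 58 / 4 = 14.5

14.5


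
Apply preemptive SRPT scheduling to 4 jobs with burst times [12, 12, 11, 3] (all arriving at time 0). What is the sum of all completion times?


Since all jobs arrive at t=0, SRPT equals SPT ordering.
SPT order: [3, 11, 12, 12]
Completion times:
  Job 1: p=3, C=3
  Job 2: p=11, C=14
  Job 3: p=12, C=26
  Job 4: p=12, C=38
Total completion time = 3 + 14 + 26 + 38 = 81

81


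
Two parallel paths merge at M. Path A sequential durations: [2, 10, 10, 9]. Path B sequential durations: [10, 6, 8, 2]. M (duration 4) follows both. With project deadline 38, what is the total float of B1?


Forward pass: ES(B1) = sum of predecessors on chain B = 0
EF = ES + duration = 0 + 10 = 10
Backward pass: LF(M) = deadline = 38; LS(M) = 38 - 4 = 34
LF(B1) = LS(M) - sum(successors on chain B) = 34 - 16 = 18
LS = LF - duration = 18 - 10 = 8
Total float = LS - ES = 8 - 0 = 8

8


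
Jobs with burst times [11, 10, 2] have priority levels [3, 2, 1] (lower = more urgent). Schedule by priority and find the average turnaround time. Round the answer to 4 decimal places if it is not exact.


Sort by priority (ascending = highest first):
Order: [(1, 2), (2, 10), (3, 11)]
Completion times:
  Priority 1, burst=2, C=2
  Priority 2, burst=10, C=12
  Priority 3, burst=11, C=23
Average turnaround = 37/3 = 12.3333

12.3333


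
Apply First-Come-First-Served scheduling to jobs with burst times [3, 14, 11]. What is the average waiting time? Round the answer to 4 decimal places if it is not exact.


FCFS order (as given): [3, 14, 11]
Waiting times:
  Job 1: wait = 0
  Job 2: wait = 3
  Job 3: wait = 17
Sum of waiting times = 20
Average waiting time = 20/3 = 6.6667

6.6667


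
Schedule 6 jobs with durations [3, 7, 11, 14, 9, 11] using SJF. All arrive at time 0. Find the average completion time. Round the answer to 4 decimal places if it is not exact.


SJF order (ascending): [3, 7, 9, 11, 11, 14]
Completion times:
  Job 1: burst=3, C=3
  Job 2: burst=7, C=10
  Job 3: burst=9, C=19
  Job 4: burst=11, C=30
  Job 5: burst=11, C=41
  Job 6: burst=14, C=55
Average completion = 158/6 = 26.3333

26.3333


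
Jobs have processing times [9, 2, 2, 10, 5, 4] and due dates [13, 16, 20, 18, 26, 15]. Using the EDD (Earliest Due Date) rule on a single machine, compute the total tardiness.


Sort by due date (EDD order): [(9, 13), (4, 15), (2, 16), (10, 18), (2, 20), (5, 26)]
Compute completion times and tardiness:
  Job 1: p=9, d=13, C=9, tardiness=max(0,9-13)=0
  Job 2: p=4, d=15, C=13, tardiness=max(0,13-15)=0
  Job 3: p=2, d=16, C=15, tardiness=max(0,15-16)=0
  Job 4: p=10, d=18, C=25, tardiness=max(0,25-18)=7
  Job 5: p=2, d=20, C=27, tardiness=max(0,27-20)=7
  Job 6: p=5, d=26, C=32, tardiness=max(0,32-26)=6
Total tardiness = 20

20


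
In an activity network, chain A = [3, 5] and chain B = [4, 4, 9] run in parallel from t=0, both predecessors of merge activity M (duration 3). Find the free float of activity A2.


ES(A2) = sum of predecessors on chain A = 3
EF(A2) = ES + duration = 3 + 5 = 8
Successor of A2 is M. ES(M) = max(sum(A), sum(B)) = max(8, 17) = 17
Free float = ES(successor) - EF(current) = 17 - 8 = 9

9


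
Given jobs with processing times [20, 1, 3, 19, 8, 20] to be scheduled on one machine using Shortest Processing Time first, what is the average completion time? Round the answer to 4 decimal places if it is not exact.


Sort jobs by processing time (SPT order): [1, 3, 8, 19, 20, 20]
Compute completion times sequentially:
  Job 1: processing = 1, completes at 1
  Job 2: processing = 3, completes at 4
  Job 3: processing = 8, completes at 12
  Job 4: processing = 19, completes at 31
  Job 5: processing = 20, completes at 51
  Job 6: processing = 20, completes at 71
Sum of completion times = 170
Average completion time = 170/6 = 28.3333

28.3333


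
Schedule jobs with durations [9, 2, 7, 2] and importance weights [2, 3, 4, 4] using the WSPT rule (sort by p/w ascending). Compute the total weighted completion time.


Compute p/w ratios and sort ascending (WSPT): [(2, 4), (2, 3), (7, 4), (9, 2)]
Compute weighted completion times:
  Job (p=2,w=4): C=2, w*C=4*2=8
  Job (p=2,w=3): C=4, w*C=3*4=12
  Job (p=7,w=4): C=11, w*C=4*11=44
  Job (p=9,w=2): C=20, w*C=2*20=40
Total weighted completion time = 104

104


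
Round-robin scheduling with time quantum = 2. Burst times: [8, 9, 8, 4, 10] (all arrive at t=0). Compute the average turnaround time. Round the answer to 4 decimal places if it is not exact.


Time quantum = 2
Execution trace:
  J1 runs 2 units, time = 2
  J2 runs 2 units, time = 4
  J3 runs 2 units, time = 6
  J4 runs 2 units, time = 8
  J5 runs 2 units, time = 10
  J1 runs 2 units, time = 12
  J2 runs 2 units, time = 14
  J3 runs 2 units, time = 16
  J4 runs 2 units, time = 18
  J5 runs 2 units, time = 20
  J1 runs 2 units, time = 22
  J2 runs 2 units, time = 24
  J3 runs 2 units, time = 26
  J5 runs 2 units, time = 28
  J1 runs 2 units, time = 30
  J2 runs 2 units, time = 32
  J3 runs 2 units, time = 34
  J5 runs 2 units, time = 36
  J2 runs 1 units, time = 37
  J5 runs 2 units, time = 39
Finish times: [30, 37, 34, 18, 39]
Average turnaround = 158/5 = 31.6

31.6


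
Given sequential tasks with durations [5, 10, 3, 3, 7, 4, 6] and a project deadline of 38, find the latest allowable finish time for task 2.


LF(activity 2) = deadline - sum of successor durations
Successors: activities 3 through 7 with durations [3, 3, 7, 4, 6]
Sum of successor durations = 23
LF = 38 - 23 = 15

15


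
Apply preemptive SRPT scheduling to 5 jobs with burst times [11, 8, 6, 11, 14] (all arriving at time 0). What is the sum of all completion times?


Since all jobs arrive at t=0, SRPT equals SPT ordering.
SPT order: [6, 8, 11, 11, 14]
Completion times:
  Job 1: p=6, C=6
  Job 2: p=8, C=14
  Job 3: p=11, C=25
  Job 4: p=11, C=36
  Job 5: p=14, C=50
Total completion time = 6 + 14 + 25 + 36 + 50 = 131

131


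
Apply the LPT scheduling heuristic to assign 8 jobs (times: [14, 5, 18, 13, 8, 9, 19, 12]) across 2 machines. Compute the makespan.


Sort jobs in decreasing order (LPT): [19, 18, 14, 13, 12, 9, 8, 5]
Assign each job to the least loaded machine:
  Machine 1: jobs [19, 13, 12, 5], load = 49
  Machine 2: jobs [18, 14, 9, 8], load = 49
Makespan = max load = 49

49


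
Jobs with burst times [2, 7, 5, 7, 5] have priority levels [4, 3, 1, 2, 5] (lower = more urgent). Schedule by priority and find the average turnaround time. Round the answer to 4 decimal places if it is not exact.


Sort by priority (ascending = highest first):
Order: [(1, 5), (2, 7), (3, 7), (4, 2), (5, 5)]
Completion times:
  Priority 1, burst=5, C=5
  Priority 2, burst=7, C=12
  Priority 3, burst=7, C=19
  Priority 4, burst=2, C=21
  Priority 5, burst=5, C=26
Average turnaround = 83/5 = 16.6

16.6


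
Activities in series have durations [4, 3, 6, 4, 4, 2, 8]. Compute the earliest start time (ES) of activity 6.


Activity 6 starts after activities 1 through 5 complete.
Predecessor durations: [4, 3, 6, 4, 4]
ES = 4 + 3 + 6 + 4 + 4 = 21

21


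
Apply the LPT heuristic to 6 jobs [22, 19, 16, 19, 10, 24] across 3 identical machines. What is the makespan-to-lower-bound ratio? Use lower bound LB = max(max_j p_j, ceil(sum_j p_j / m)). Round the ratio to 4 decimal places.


LPT order: [24, 22, 19, 19, 16, 10]
Machine loads after assignment: [34, 38, 38]
LPT makespan = 38
Lower bound = max(max_job, ceil(total/3)) = max(24, 37) = 37
Ratio = 38 / 37 = 1.027

1.027


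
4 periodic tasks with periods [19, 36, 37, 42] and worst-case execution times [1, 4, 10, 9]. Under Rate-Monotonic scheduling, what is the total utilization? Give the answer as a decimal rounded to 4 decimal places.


Compute individual utilizations (exact fractions):
  Task 1: C/T = 1/19 (approx. 0.0526)
  Task 2: C/T = 4/36 = 1/9 (approx. 0.1111)
  Task 3: C/T = 10/37 (approx. 0.2703)
  Task 4: C/T = 9/42 = 3/14 (approx. 0.2143)
Total utilization U = 1/19 + 1/9 + 10/37 + 3/14 = 57425/88578
Rounded to 4 decimal places: U = 0.6483
RM (Liu & Layland) bound for 4 tasks = 0.756828; compare with U = 57425/88578 (approx. 0.648299)
U <= bound, so schedulable by RM sufficient condition.

0.6483
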